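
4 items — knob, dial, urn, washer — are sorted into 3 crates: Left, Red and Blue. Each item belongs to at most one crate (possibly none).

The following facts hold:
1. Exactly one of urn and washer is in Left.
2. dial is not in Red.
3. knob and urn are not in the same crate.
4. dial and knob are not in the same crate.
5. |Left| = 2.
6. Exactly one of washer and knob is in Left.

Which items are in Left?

Left = {dial, washer}

From (2): dial ∉ Red.
Suppose knob ∈ Left: no assignment then satisfies all the clues, so knob ∉ Left.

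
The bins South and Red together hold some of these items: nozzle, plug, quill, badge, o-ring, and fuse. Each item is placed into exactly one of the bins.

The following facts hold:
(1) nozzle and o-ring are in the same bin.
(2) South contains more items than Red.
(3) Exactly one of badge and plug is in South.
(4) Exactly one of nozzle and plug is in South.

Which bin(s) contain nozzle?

nozzle: South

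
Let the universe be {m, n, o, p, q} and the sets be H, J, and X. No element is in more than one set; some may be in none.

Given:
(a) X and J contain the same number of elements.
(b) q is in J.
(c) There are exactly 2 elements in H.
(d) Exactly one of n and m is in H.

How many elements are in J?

From (b): q ∈ J.
Suppose m ∈ J: no assignment then satisfies all the clues, so m ∉ J.

1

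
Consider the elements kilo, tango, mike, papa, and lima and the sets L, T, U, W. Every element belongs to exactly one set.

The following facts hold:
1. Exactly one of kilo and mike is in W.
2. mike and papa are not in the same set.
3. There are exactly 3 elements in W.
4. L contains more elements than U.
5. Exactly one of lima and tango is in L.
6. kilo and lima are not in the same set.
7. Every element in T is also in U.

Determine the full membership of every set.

L = {lima, mike}; T = {}; U = {}; W = {kilo, papa, tango}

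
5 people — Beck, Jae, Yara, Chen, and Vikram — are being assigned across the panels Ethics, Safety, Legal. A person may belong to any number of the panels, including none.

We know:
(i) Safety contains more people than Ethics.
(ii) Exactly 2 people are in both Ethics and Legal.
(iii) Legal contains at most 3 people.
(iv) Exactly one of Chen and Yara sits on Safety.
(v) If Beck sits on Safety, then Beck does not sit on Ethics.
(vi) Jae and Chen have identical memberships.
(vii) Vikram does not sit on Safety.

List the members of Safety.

Safety = {Beck, Chen, Jae}

From (vii): Vikram ∉ Safety.
Suppose Beck ∉ Safety: no assignment then satisfies all the clues, so Beck ∈ Safety.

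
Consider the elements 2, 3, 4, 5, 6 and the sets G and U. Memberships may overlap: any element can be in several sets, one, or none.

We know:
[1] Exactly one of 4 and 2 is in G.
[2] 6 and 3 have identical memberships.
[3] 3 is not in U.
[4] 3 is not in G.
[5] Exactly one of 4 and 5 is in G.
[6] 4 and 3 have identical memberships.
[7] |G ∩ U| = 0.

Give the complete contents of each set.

From (3): 3 ∉ U.
From (4): 3 ∉ G.
(2): 6 matches 3: 6 ∉ G.
(2): 6 matches 3: 6 ∉ U.
(6): 4 matches 3: 4 ∉ G.
(6): 4 matches 3: 4 ∉ U.
(1) (exactly one): 2 ∈ G.
(5) (exactly one): 5 ∈ G.
Suppose 2 ∈ U: no assignment then satisfies all the clues, so 2 ∉ U.

G = {2, 5}; U = {}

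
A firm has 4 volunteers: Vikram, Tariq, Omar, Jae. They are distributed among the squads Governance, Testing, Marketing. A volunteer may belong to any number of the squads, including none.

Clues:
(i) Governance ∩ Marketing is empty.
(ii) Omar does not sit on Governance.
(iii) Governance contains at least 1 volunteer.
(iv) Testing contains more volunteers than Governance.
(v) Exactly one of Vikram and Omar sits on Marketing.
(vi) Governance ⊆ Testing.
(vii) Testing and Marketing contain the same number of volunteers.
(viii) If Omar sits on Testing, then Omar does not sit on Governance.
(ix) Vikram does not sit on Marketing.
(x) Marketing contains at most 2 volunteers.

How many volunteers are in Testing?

2

From (ii): Omar ∉ Governance.
From (ix): Vikram ∉ Marketing.
(v) (exactly one): Omar ∈ Marketing.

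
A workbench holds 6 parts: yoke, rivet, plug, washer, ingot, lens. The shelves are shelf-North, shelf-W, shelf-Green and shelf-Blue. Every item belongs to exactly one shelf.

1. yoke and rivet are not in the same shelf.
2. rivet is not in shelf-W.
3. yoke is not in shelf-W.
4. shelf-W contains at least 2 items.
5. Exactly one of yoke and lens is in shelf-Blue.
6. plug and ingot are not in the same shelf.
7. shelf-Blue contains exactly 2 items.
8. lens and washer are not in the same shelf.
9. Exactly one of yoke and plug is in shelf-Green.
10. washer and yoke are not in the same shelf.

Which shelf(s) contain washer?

washer: shelf-W

From (2): rivet ∉ shelf-W.
From (3): yoke ∉ shelf-W.
Suppose washer ∈ shelf-North: no assignment then satisfies all the clues, so washer ∉ shelf-North.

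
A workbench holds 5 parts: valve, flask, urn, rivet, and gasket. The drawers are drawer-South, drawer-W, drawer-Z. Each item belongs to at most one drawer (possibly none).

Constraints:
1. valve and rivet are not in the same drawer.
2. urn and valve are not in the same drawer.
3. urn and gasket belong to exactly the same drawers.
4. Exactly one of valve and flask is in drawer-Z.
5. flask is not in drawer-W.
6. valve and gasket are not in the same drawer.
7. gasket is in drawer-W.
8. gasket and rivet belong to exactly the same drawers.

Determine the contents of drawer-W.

From (5): flask ∉ drawer-W.
From (7): gasket ∈ drawer-W.
(3): urn matches gasket: urn ∉ drawer-South.
(3): urn matches gasket: urn ∈ drawer-W.
(6): valve ∉ drawer-W.
(8): rivet matches gasket: rivet ∉ drawer-South.
(8): rivet matches gasket: rivet ∈ drawer-W.

drawer-W = {gasket, rivet, urn}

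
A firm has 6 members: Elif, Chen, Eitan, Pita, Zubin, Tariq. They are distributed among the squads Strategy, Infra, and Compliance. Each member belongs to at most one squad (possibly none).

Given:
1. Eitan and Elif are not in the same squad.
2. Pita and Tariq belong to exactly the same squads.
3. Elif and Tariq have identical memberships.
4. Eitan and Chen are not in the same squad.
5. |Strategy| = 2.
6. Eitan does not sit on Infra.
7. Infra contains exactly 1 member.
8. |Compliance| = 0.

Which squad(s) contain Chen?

Chen: Infra

From (6): Eitan ∉ Infra.
(8): Compliance already has 0, so the rest are out.
Suppose Chen ∈ Strategy: no assignment then satisfies all the clues, so Chen ∉ Strategy.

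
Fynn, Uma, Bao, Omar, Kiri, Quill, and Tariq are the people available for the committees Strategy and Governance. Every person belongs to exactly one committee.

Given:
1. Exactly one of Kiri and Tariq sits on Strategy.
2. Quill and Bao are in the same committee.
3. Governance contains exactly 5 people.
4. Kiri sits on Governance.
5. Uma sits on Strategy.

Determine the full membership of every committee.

Strategy = {Tariq, Uma}; Governance = {Bao, Fynn, Kiri, Omar, Quill}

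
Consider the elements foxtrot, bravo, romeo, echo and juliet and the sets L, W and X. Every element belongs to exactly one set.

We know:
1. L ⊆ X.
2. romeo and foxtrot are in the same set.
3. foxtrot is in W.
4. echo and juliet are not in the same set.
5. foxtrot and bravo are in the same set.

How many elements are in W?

4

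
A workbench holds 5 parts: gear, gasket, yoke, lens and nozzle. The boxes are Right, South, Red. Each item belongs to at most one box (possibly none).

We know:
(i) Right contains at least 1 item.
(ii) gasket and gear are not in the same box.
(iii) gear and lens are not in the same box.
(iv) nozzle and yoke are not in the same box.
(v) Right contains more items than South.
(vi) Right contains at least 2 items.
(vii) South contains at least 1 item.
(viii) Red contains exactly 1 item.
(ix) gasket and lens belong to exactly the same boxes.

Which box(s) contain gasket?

gasket: Right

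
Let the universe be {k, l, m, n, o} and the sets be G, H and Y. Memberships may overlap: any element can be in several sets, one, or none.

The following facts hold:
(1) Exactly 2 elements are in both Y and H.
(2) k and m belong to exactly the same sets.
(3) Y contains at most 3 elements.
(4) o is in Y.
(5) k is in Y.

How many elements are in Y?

3

From (4): o ∈ Y.
From (5): k ∈ Y.
(2): m matches k: m ∈ Y.
(3): Y already has 3, so the rest are out.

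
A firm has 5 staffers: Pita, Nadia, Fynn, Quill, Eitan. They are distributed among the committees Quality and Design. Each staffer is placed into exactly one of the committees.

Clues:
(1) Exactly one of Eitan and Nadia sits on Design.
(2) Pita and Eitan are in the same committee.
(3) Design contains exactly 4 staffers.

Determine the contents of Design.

Design = {Eitan, Fynn, Pita, Quill}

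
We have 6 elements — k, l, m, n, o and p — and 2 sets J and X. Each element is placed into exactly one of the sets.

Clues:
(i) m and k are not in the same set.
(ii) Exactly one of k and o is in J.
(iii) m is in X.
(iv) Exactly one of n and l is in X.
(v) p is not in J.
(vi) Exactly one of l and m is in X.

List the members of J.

J = {k, l}

From (iii): m ∈ X.
From (v): p ∉ J.
(i): k ∉ X.
(vi) (exactly one): l ∉ X.
Only one set left: k ∈ J.
Only one set left: l ∈ J.
Only one set left: p ∈ X.
(ii) (exactly one): o ∉ J.
(iv) (exactly one): n ∈ X.
Only one set left: o ∈ X.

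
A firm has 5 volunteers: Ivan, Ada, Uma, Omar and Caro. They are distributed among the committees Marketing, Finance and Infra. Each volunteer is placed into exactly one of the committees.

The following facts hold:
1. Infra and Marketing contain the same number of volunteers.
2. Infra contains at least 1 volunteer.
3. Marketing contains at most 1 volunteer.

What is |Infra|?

1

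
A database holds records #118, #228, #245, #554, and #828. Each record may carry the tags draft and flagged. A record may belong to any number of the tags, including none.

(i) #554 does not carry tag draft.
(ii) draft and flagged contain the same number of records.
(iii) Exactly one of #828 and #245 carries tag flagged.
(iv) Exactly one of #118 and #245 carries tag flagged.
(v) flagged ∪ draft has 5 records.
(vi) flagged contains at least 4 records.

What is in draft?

From (i): #554 ∉ draft.
Suppose #118 ∉ draft: no assignment then satisfies all the clues, so #118 ∈ draft.

draft = {#118, #228, #245, #828}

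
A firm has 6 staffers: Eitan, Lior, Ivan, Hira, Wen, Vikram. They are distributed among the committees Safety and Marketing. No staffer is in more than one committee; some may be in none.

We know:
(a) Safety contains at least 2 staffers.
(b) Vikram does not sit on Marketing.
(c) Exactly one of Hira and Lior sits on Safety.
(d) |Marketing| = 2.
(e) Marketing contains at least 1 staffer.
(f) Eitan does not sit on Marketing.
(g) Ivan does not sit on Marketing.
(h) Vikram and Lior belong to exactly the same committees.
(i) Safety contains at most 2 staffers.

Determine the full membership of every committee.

Safety = {Lior, Vikram}; Marketing = {Hira, Wen}

From (b): Vikram ∉ Marketing.
From (f): Eitan ∉ Marketing.
From (g): Ivan ∉ Marketing.
(h): Lior matches Vikram: Lior ∉ Marketing.
(d): only 2 candidates remain for Marketing, so all are in.
(c) (exactly one): Lior ∈ Safety.
(h): Vikram matches Lior: Vikram ∈ Safety.
(i): Safety already has 2, so the rest are out.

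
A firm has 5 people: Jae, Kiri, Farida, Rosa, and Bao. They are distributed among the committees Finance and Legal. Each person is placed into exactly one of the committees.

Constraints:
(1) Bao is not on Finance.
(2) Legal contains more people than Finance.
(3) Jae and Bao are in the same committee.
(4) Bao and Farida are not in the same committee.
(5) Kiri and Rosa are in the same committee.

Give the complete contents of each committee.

Finance = {Farida}; Legal = {Bao, Jae, Kiri, Rosa}

From (1): Bao ∉ Finance.
(3): Jae matches Bao: Jae ∉ Finance.
Only one committee left: Jae ∈ Legal.
Only one committee left: Bao ∈ Legal.
(4): Farida ∉ Legal.
Only one committee left: Farida ∈ Finance.
Suppose Kiri ∈ Finance: no assignment then satisfies all the clues, so Kiri ∉ Finance.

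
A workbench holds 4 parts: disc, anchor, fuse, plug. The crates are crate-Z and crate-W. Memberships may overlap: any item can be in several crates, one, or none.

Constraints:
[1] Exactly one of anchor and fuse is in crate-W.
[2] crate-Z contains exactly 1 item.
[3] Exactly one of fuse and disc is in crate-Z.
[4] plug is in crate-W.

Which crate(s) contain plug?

plug: crate-W

From (4): plug ∈ crate-W.
Suppose plug ∈ crate-Z: no assignment then satisfies all the clues, so plug ∉ crate-Z.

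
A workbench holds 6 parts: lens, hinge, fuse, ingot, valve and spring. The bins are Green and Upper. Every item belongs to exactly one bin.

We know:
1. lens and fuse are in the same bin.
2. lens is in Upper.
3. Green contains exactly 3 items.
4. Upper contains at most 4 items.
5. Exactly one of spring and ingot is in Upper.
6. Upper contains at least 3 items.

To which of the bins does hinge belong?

hinge: Green

From (2): lens ∈ Upper.
(1): fuse matches lens: fuse ∉ Green.
(1): fuse matches lens: fuse ∈ Upper.
Suppose hinge ∉ Green: no assignment then satisfies all the clues, so hinge ∈ Green.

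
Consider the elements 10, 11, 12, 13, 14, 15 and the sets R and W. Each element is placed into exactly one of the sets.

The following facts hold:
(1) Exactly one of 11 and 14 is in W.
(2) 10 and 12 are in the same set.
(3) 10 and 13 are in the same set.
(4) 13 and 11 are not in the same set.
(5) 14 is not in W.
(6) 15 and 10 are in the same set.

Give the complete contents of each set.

From (5): 14 ∉ W.
(1) (exactly one): 11 ∈ W.
(4): 13 ∉ W.
Only one set left: 13 ∈ R.
Only one set left: 14 ∈ R.
(3): 10 matches 13: 10 ∈ R.
(6): 15 matches 10: 15 ∈ R.
(2): 12 matches 10: 12 ∈ R.

R = {10, 12, 13, 14, 15}; W = {11}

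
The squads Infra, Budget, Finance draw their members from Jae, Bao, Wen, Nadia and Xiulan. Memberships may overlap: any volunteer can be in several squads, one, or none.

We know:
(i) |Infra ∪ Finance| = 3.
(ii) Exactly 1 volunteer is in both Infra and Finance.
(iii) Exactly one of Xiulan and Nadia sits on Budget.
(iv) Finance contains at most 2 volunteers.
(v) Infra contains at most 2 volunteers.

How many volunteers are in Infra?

2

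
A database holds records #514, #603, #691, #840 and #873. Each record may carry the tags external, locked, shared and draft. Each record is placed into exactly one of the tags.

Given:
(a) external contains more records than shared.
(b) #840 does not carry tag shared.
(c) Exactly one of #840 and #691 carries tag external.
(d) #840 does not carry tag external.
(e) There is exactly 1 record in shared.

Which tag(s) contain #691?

#691: external

From (b): #840 ∉ shared.
From (d): #840 ∉ external.
(c) (exactly one): #691 ∈ external.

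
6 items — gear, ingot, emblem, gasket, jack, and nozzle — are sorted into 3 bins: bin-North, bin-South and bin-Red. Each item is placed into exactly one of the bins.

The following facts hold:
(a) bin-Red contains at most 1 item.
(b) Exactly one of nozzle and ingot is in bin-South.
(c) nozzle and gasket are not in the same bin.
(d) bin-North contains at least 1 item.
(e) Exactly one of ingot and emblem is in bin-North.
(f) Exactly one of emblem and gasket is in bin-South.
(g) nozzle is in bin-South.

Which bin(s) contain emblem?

From (g): nozzle ∈ bin-South.
(b) (exactly one): ingot ∉ bin-South.
(c): gasket ∉ bin-South.
(f) (exactly one): emblem ∈ bin-South.
(e) (exactly one): ingot ∈ bin-North.

emblem: bin-South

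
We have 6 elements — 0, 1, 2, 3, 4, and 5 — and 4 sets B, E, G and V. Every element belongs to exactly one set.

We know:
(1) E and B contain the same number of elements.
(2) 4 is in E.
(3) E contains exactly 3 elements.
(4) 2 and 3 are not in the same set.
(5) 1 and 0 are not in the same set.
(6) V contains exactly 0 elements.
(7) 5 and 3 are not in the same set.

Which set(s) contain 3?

3: E

From (2): 4 ∈ E.
(6): V already has 0, so the rest are out.
Suppose 3 ∈ B: no assignment then satisfies all the clues, so 3 ∉ B.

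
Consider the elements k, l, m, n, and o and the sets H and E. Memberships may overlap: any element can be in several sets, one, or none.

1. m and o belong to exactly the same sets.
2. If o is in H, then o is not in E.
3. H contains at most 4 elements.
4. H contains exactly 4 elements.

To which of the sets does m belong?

m: H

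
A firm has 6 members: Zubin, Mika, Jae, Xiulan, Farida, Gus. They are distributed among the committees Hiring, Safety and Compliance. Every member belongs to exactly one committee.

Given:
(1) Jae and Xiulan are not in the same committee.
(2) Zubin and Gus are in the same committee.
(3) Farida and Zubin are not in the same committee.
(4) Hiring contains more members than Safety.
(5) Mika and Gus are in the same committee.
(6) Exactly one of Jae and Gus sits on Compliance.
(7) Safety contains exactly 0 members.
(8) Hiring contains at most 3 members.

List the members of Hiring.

Hiring = {Farida, Jae}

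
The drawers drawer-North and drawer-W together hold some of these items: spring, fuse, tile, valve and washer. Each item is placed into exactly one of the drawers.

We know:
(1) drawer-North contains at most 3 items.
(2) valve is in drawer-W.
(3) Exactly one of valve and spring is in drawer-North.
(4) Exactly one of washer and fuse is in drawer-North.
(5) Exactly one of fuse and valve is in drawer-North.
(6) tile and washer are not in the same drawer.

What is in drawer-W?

From (2): valve ∈ drawer-W.
(3) (exactly one): spring ∈ drawer-North.
(5) (exactly one): fuse ∈ drawer-North.
(4) (exactly one): washer ∉ drawer-North.
Only one drawer left: washer ∈ drawer-W.
(6): tile ∉ drawer-W.
Only one drawer left: tile ∈ drawer-North.

drawer-W = {valve, washer}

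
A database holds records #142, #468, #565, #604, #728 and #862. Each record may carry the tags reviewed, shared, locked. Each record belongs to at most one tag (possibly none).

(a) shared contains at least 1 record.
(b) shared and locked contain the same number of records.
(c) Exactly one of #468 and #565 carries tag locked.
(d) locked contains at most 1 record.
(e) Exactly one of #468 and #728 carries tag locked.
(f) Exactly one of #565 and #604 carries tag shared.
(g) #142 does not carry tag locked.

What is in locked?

From (g): #142 ∉ locked.
Suppose #468 ∉ locked: no assignment then satisfies all the clues, so #468 ∈ locked.

locked = {#468}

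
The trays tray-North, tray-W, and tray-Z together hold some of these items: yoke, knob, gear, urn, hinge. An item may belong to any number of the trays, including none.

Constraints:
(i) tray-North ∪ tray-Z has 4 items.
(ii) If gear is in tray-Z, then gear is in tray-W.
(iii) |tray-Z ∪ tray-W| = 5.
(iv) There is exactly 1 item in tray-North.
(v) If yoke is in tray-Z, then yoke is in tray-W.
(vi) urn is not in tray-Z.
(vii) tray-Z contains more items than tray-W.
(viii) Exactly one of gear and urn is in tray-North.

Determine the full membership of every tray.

tray-North = {gear}; tray-W = {gear, urn, yoke}; tray-Z = {gear, hinge, knob, yoke}

From (vi): urn ∉ tray-Z.
Suppose yoke ∈ tray-North: no assignment then satisfies all the clues, so yoke ∉ tray-North.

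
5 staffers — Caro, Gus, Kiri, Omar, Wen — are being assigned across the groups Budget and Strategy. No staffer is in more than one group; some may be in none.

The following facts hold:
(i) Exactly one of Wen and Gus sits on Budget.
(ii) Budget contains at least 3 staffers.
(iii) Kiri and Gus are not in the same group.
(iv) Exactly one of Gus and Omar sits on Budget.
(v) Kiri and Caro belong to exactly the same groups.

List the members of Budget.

Budget = {Caro, Kiri, Omar, Wen}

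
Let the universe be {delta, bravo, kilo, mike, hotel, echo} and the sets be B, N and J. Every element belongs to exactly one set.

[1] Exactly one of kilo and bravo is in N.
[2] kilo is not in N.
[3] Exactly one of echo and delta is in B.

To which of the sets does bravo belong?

From (2): kilo ∉ N.
(1) (exactly one): bravo ∈ N.

bravo: N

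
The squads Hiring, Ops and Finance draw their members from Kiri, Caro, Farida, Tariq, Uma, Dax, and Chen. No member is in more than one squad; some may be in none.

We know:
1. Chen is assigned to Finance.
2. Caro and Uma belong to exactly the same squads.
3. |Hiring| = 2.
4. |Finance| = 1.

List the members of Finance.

From (1): Chen ∈ Finance.
(4): Finance already has 1, so the rest are out.

Finance = {Chen}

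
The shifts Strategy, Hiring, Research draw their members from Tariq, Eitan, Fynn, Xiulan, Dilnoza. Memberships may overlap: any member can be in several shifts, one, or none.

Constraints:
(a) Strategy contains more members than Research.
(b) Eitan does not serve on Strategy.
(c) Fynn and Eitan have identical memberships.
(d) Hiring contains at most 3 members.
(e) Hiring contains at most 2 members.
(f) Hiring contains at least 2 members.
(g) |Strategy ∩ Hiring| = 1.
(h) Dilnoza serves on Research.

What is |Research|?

1

From (b): Eitan ∉ Strategy.
From (h): Dilnoza ∈ Research.
(c): Fynn matches Eitan: Fynn ∉ Strategy.
Suppose Tariq ∈ Research: no assignment then satisfies all the clues, so Tariq ∉ Research.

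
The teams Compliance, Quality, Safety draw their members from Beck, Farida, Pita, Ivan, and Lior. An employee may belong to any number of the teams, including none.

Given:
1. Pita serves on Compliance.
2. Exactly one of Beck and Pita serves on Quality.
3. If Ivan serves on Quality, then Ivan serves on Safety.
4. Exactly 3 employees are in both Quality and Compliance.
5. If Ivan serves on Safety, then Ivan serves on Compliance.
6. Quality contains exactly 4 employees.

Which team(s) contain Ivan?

Ivan: Compliance, Quality, Safety

From (1): Pita ∈ Compliance.
Suppose Ivan ∉ Compliance: no assignment then satisfies all the clues, so Ivan ∈ Compliance.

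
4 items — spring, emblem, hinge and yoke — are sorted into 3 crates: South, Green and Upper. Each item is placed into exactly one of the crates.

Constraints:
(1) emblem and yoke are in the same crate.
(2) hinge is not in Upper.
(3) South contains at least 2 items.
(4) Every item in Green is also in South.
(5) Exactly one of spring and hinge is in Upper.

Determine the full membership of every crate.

South = {emblem, hinge, yoke}; Green = {}; Upper = {spring}

From (2): hinge ∉ Upper.
(5) (exactly one): spring ∈ Upper.
Suppose emblem ∉ South: no assignment then satisfies all the clues, so emblem ∈ South.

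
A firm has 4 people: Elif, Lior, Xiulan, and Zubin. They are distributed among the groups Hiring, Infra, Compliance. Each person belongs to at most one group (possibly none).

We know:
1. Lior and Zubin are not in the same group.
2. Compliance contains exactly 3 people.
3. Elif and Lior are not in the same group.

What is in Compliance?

Compliance = {Elif, Xiulan, Zubin}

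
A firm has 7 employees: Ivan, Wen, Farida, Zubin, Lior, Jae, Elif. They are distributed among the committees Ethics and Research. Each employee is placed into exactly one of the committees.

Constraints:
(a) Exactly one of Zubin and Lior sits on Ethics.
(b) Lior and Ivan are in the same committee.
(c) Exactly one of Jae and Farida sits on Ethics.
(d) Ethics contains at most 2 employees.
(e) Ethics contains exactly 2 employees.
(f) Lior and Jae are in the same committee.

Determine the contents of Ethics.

Ethics = {Farida, Zubin}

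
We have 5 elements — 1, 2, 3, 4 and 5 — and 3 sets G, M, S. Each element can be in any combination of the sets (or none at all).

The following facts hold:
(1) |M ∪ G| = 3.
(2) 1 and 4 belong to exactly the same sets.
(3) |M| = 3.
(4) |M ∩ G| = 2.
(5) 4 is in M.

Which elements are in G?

G = {1, 4}

From (5): 4 ∈ M.
(2): 1 matches 4: 1 ∈ M.
Suppose 1 ∉ G: no assignment then satisfies all the clues, so 1 ∈ G.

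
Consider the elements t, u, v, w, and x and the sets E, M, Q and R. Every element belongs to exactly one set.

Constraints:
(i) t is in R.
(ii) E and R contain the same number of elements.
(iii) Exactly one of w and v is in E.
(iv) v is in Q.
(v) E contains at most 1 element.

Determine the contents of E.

From (i): t ∈ R.
From (iv): v ∈ Q.
(iii) (exactly one): w ∈ E.
(v): E already has 1, so the rest are out.

E = {w}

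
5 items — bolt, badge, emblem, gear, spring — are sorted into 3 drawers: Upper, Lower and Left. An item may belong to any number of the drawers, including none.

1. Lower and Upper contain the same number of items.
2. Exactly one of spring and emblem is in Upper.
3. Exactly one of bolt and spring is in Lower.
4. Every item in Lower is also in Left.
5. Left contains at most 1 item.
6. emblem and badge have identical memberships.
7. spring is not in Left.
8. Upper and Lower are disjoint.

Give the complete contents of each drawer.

Upper = {spring}; Lower = {bolt}; Left = {bolt}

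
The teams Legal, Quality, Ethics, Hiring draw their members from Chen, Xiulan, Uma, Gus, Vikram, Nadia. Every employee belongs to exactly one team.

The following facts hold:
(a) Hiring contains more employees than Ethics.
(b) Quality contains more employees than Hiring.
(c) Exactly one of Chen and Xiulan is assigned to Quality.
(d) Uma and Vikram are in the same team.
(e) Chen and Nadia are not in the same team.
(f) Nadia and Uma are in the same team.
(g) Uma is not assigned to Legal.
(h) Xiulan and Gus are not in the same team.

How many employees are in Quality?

4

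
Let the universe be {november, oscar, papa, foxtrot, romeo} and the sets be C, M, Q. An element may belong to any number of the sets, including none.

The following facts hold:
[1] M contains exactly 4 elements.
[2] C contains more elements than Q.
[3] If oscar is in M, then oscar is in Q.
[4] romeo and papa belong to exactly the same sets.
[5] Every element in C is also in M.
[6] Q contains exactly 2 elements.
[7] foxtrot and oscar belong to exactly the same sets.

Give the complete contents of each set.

C = {foxtrot, oscar, papa, romeo}; M = {foxtrot, oscar, papa, romeo}; Q = {foxtrot, oscar}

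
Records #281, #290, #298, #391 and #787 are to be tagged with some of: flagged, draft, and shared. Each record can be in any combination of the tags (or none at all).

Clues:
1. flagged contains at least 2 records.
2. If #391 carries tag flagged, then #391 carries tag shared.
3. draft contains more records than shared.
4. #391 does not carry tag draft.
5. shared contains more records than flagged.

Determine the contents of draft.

draft = {#281, #290, #298, #787}

From (4): #391 ∉ draft.
Suppose #281 ∉ draft: no assignment then satisfies all the clues, so #281 ∈ draft.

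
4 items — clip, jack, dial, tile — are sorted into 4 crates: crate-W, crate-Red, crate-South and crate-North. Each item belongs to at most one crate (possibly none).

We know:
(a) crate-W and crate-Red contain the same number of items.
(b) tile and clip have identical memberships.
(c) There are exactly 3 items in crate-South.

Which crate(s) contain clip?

clip: crate-South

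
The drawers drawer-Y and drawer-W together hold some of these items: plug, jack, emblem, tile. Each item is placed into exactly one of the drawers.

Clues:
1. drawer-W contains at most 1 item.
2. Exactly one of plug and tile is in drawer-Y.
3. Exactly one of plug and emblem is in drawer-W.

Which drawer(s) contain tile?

tile: drawer-Y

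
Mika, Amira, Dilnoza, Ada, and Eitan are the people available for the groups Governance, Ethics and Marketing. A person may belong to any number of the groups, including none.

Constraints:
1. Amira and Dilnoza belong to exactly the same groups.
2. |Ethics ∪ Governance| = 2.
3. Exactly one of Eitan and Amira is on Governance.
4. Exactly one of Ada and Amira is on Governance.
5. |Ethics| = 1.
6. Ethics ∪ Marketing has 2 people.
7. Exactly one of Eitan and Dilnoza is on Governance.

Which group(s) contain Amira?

Amira: none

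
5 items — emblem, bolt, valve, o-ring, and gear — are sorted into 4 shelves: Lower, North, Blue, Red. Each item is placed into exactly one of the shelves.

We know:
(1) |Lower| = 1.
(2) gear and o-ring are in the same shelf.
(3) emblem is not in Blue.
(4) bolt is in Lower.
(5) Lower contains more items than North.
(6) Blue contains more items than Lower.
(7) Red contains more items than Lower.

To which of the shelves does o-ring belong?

o-ring: Blue

From (3): emblem ∉ Blue.
From (4): bolt ∈ Lower.
(1): Lower already has 1, so the rest are out.
Suppose o-ring ∈ North: no assignment then satisfies all the clues, so o-ring ∉ North.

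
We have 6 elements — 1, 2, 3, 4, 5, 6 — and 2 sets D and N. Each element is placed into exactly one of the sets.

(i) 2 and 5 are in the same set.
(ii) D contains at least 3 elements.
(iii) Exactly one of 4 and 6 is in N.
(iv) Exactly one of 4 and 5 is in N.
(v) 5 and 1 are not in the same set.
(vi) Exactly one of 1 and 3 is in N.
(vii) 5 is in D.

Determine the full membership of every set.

D = {2, 3, 5, 6}; N = {1, 4}

From (vii): 5 ∈ D.
(i): 2 matches 5: 2 ∈ D.
(iv) (exactly one): 4 ∈ N.
(v): 1 ∉ D.
Only one set left: 1 ∈ N.
(iii) (exactly one): 6 ∉ N.
(vi) (exactly one): 3 ∉ N.
Only one set left: 3 ∈ D.
Only one set left: 6 ∈ D.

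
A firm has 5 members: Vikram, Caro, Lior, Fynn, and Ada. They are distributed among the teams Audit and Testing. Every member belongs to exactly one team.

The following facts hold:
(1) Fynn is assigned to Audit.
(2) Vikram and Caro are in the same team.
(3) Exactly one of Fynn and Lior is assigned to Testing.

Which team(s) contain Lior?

Lior: Testing

From (1): Fynn ∈ Audit.
(3) (exactly one): Lior ∈ Testing.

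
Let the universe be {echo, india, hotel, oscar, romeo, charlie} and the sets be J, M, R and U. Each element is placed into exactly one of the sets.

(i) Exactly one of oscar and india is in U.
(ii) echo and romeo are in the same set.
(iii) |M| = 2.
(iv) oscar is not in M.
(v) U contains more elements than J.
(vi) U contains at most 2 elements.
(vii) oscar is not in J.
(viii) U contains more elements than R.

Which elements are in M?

M = {echo, romeo}

From (iv): oscar ∉ M.
From (vii): oscar ∉ J.
Suppose echo ∉ M: no assignment then satisfies all the clues, so echo ∈ M.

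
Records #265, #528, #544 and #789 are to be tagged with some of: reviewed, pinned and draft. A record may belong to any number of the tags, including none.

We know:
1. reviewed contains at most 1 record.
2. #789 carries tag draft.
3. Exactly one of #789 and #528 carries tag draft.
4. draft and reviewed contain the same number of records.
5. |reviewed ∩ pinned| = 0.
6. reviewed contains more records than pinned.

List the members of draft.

From (2): #789 ∈ draft.
(3) (exactly one): #528 ∉ draft.
Suppose #265 ∈ draft: no assignment then satisfies all the clues, so #265 ∉ draft.

draft = {#789}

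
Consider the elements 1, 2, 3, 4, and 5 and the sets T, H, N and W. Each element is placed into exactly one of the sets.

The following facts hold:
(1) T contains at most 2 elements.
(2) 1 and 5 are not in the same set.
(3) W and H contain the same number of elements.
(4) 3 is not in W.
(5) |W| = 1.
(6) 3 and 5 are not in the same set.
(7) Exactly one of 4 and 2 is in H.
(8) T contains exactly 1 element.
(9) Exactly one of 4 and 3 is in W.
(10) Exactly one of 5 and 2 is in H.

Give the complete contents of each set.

T = {5}; H = {2}; N = {1, 3}; W = {4}

From (4): 3 ∉ W.
(9) (exactly one): 4 ∈ W.
(5): W already has 1, so the rest are out.
(7) (exactly one): 2 ∈ H.
(10) (exactly one): 5 ∉ H.
Suppose 1 ∈ T: no assignment then satisfies all the clues, so 1 ∉ T.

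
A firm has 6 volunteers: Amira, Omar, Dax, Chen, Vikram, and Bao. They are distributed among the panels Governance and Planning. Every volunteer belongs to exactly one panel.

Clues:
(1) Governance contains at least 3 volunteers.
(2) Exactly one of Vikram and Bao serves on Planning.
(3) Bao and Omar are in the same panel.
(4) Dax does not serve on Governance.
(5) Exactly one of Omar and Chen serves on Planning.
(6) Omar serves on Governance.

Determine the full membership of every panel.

From (4): Dax ∉ Governance.
From (6): Omar ∈ Governance.
(3): Bao matches Omar: Bao ∈ Governance.
(5) (exactly one): Chen ∈ Planning.
Only one panel left: Dax ∈ Planning.
(2) (exactly one): Vikram ∈ Planning.
(1): only 3 candidates remain for Governance, so all are in.

Governance = {Amira, Bao, Omar}; Planning = {Chen, Dax, Vikram}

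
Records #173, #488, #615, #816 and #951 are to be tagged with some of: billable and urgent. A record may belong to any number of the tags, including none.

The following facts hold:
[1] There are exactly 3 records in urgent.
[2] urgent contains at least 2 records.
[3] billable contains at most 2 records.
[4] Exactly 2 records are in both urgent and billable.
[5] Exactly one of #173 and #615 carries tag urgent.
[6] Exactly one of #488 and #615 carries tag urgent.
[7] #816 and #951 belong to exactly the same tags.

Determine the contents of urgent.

urgent = {#615, #816, #951}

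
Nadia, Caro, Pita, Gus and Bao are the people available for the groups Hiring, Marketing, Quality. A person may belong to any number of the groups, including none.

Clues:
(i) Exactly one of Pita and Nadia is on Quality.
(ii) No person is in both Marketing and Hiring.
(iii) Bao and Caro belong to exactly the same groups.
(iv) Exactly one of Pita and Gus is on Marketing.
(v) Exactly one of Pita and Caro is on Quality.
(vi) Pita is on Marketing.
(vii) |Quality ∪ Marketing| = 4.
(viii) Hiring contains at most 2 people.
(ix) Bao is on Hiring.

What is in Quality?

Quality = {Bao, Caro, Nadia}

From (vi): Pita ∈ Marketing.
From (ix): Bao ∈ Hiring.
(ii) (disjoint): Pita ∉ Hiring.
(ii) (disjoint): Bao ∉ Marketing.
(iii): Caro matches Bao: Caro ∈ Hiring.
(iii): Caro matches Bao: Caro ∉ Marketing.
(iv) (exactly one): Gus ∉ Marketing.
(viii): Hiring already has 2, so the rest are out.
Suppose Nadia ∉ Quality: no assignment then satisfies all the clues, so Nadia ∈ Quality.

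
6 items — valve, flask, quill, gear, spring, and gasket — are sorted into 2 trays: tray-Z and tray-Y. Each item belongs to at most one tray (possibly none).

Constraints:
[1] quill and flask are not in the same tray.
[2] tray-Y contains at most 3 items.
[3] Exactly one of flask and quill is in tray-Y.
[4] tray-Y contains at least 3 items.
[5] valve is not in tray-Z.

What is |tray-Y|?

3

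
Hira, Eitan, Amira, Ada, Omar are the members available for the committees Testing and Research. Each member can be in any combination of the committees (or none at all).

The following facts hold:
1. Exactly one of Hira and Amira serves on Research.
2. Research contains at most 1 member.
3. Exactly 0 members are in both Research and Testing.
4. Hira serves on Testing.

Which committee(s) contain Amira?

Amira: Research

From (4): Hira ∈ Testing.
Suppose Amira ∈ Testing: no assignment then satisfies all the clues, so Amira ∉ Testing.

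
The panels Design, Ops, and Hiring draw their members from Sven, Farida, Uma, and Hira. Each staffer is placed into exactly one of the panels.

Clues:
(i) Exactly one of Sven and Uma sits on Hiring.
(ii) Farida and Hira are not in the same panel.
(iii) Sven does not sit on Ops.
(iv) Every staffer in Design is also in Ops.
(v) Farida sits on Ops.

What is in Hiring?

From (iii): Sven ∉ Ops.
From (v): Farida ∈ Ops.
(ii): Hira ∉ Ops.
(iv) contrapositive: Sven ∉ Design.
(iv) contrapositive: Hira ∉ Design.
Only one panel left: Sven ∈ Hiring.
Only one panel left: Hira ∈ Hiring.
(i) (exactly one): Uma ∉ Hiring.

Hiring = {Hira, Sven}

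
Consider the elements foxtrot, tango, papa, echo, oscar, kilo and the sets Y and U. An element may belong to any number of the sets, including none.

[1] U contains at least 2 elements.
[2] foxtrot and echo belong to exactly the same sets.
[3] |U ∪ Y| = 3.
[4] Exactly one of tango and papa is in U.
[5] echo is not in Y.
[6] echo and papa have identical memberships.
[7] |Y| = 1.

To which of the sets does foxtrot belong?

foxtrot: none

From (5): echo ∉ Y.
(2): foxtrot matches echo: foxtrot ∉ Y.
(6): papa matches echo: papa ∉ Y.
Suppose foxtrot ∈ U: no assignment then satisfies all the clues, so foxtrot ∉ U.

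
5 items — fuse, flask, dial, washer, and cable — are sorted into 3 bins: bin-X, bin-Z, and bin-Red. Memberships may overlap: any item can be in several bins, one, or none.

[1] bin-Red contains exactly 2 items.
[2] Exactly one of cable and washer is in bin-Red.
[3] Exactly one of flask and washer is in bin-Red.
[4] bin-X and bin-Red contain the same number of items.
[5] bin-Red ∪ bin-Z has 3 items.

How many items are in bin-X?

2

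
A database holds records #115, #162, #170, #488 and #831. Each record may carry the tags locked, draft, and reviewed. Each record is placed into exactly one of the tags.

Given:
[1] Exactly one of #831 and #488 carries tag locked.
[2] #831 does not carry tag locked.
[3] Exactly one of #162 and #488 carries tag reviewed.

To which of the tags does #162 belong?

From (2): #831 ∉ locked.
(1) (exactly one): #488 ∈ locked.
(3) (exactly one): #162 ∈ reviewed.

#162: reviewed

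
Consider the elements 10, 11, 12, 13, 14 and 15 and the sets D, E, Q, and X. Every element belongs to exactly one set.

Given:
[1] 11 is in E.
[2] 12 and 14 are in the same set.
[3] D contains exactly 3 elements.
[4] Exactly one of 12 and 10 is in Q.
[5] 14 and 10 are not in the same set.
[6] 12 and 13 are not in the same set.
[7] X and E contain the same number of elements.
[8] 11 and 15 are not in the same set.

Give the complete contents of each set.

D = {12, 14, 15}; E = {11}; Q = {10}; X = {13}

From (1): 11 ∈ E.
(8): 15 ∉ E.
Suppose 10 ∈ D: no assignment then satisfies all the clues, so 10 ∉ D.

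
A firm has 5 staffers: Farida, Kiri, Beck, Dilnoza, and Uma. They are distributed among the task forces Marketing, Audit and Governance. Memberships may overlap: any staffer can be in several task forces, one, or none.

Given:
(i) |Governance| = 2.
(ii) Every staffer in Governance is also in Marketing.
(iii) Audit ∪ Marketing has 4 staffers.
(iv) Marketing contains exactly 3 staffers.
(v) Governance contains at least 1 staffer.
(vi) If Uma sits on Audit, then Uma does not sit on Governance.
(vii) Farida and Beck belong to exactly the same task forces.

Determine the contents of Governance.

Governance = {Beck, Farida}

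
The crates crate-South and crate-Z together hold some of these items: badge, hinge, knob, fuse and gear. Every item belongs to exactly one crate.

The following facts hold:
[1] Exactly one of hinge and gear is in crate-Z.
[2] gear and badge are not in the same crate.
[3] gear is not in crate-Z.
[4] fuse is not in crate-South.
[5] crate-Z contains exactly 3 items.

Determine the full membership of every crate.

crate-South = {gear, knob}; crate-Z = {badge, fuse, hinge}

From (3): gear ∉ crate-Z.
From (4): fuse ∉ crate-South.
(1) (exactly one): hinge ∈ crate-Z.
Only one crate left: fuse ∈ crate-Z.
Only one crate left: gear ∈ crate-South.
(2): badge ∉ crate-South.
Only one crate left: badge ∈ crate-Z.
(5): crate-Z already has 3, so the rest are out.
Only one crate left: knob ∈ crate-South.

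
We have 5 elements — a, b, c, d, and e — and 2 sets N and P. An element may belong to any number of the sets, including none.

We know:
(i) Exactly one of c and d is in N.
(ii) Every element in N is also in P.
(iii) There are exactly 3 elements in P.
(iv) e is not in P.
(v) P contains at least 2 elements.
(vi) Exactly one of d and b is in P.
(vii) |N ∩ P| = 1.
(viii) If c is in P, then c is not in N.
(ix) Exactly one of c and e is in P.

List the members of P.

P = {a, c, d}

From (iv): e ∉ P.
(ii) contrapositive: e ∉ N.
(ix) (exactly one): c ∈ P.
(viii): c ∉ N.
(i) (exactly one): d ∈ N.
(ii) with d ∈ N: d ∈ P.
(vi) (exactly one): b ∉ P.
(ii) contrapositive: b ∉ N.
(iii): only 3 candidates remain for P, so all are in.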